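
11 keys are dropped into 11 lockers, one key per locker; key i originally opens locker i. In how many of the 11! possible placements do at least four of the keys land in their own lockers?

Sum C(11,i)·!(11-i) for i = 4..11:
  i=4: C(11,4)·!7 = 330·1854 = 611820
  i=5: C(11,5)·!6 = 462·265 = 122430
  i=6: C(11,6)·!5 = 462·44 = 20328
  i=7: C(11,7)·!4 = 330·9 = 2970
  i=8: C(11,8)·!3 = 165·2 = 330
  i=9: C(11,9)·!2 = 55·1 = 55
  i=10: C(11,10)·!1 = 11·0 = 0
  i=11: C(11,11)·!0 = 1·1 = 1
Total = 757934.

757934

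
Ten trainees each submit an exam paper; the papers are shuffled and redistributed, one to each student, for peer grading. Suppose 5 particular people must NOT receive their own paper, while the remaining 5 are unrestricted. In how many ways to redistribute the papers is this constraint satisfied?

2170680

Inclusion-exclusion on the 5 forbidden self-matches:
Σ_{j=0}^{5} (-1)^j C(5,j)(10-j)!
= C(5,0)·10! - C(5,1)·9! + C(5,2)·8! - C(5,3)·7! + C(5,4)·6! - C(5,5)·5!
= 3628800 - 1814400 + 403200 - 50400 + 3600 - 120
= 2170680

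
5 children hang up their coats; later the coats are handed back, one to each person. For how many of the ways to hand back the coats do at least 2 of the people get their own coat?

Sum C(5,i)·!(5-i) for i = 2..5:
  i=2: C(5,2)·!3 = 10·2 = 20
  i=3: C(5,3)·!2 = 10·1 = 10
  i=4: C(5,4)·!1 = 5·0 = 0
  i=5: C(5,5)·!0 = 1·1 = 1
Total = 31.

31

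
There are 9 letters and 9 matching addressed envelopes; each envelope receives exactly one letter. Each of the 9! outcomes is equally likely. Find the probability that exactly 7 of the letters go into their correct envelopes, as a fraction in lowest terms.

1/10080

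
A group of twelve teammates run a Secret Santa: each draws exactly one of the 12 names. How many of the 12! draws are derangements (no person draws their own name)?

176214841

Use !n = (n-1)(!(n-1) + !(n-2)).
!12 = 11·(14684570 + 1334961) = 11·16019531 = 176214841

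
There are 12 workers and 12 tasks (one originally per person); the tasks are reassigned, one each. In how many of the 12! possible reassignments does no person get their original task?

Use !n = (n-1)(!(n-1) + !(n-2)).
!12 = 11·(14684570 + 1334961) = 11·16019531 = 176214841

176214841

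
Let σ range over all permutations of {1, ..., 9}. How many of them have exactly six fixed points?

168

Choose which 6 of the 9 are fixed: C(9,6) = 84.
The other 3 form a derangement: !3 = 2.
Total: 84 × 2 = 168.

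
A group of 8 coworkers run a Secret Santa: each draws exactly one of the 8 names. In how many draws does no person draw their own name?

14833

The number of derangements of 8 is !8 = Σ_{k=0}^{8} (-1)^k·8!/k!
= 8! - 8!/1! + 8!/2! - 8!/3! + 8!/4! - 8!/5! + 8!/6! - 8!/7! + 8!/8!
= 40320 - 40320 + 20160 - 6720 + 1680 - 336 + 56 - 8 + 1
= 14833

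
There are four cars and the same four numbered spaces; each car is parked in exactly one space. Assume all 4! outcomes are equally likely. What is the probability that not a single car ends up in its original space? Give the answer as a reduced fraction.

Favorable outcomes: !4 = 9.
Total outcomes: 4! = 24.
Probability = 9/24 = 3/8.

3/8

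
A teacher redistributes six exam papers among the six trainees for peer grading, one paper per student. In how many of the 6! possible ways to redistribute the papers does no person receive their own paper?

265

The number of derangements of 6 is !6 = Σ_{k=0}^{6} (-1)^k·6!/k!
= 6! - 6!/1! + 6!/2! - 6!/3! + 6!/4! - 6!/5! + 6!/6!
= 720 - 720 + 360 - 120 + 30 - 6 + 1
= 265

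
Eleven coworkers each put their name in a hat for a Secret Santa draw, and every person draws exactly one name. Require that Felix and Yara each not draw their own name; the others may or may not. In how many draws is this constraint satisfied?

Let A_j be the event that the j-th constrained one is fixed. By inclusion-exclusion over the 2 events:
Σ_{j=0}^{2} (-1)^j C(2,j)(11-j)!
= C(2,0)·11! - C(2,1)·10! + C(2,2)·9!
= 39916800 - 7257600 + 362880
= 33022080

33022080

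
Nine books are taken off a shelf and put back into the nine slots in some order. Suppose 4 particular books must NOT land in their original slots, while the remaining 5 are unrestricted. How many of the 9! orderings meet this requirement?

Let A_j be the event that the j-th constrained one is fixed. By inclusion-exclusion over the 4 events:
Σ_{j=0}^{4} (-1)^j C(4,j)(9-j)!
= C(4,0)·9! - C(4,1)·8! + C(4,2)·7! - C(4,3)·6! + C(4,4)·5!
= 362880 - 161280 + 30240 - 2880 + 120
= 229080

229080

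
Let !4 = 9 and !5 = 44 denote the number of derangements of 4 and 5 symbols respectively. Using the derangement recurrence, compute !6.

265

!6 = (6-1)·(!5 + !4) = 5·(44 + 9) = 5·53 = 265.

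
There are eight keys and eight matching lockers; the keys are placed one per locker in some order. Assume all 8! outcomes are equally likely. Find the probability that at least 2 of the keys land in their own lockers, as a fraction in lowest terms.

2131/8064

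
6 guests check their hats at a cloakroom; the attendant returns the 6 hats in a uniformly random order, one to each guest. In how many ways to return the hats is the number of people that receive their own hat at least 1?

# with exactly i fixed is C(6,i)·!(6-i); sum over i=1..6:
  i=1: C(6,1)·!5 = 6·44 = 264
  i=2: C(6,2)·!4 = 15·9 = 135
  i=3: C(6,3)·!3 = 20·2 = 40
  i=4: C(6,4)·!2 = 15·1 = 15
  i=5: C(6,5)·!1 = 6·0 = 0
  i=6: C(6,6)·!0 = 1·1 = 1
Total = 455.

455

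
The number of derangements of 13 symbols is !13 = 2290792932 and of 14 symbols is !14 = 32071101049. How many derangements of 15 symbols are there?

!15 = (15-1)·(!14 + !13) = 14·(32071101049 + 2290792932) = 14·34361893981 = 481066515734.

481066515734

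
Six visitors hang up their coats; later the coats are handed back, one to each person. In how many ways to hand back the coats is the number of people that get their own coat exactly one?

264

Choose which one of the 6 is fixed: C(6,1) = 6.
The other 5 form a derangement: !5 = 44.
Total: 6 × 44 = 264.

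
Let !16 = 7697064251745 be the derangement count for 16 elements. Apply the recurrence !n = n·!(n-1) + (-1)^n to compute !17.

!17 = 17·7697064251745 - 1 = 130850092279664.

130850092279664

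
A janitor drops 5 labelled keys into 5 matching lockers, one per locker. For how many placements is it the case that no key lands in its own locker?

44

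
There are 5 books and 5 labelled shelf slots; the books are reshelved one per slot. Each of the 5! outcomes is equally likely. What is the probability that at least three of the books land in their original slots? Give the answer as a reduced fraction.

11/120

Favorable outcomes: Σ_{i≥3} C(5,i)·!(5-i) = 10·1 + 5·0 + 1·1 = 11.
Total outcomes: 5! = 120.
Probability = 11/120 = 11/120.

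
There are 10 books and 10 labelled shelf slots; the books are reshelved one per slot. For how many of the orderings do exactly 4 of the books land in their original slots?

55650

Pick the 4 fixed positions: C(10,4) = 210 ways.
The other 6 form a derangement: !6 = 265.
Total: 210 × 265 = 55650.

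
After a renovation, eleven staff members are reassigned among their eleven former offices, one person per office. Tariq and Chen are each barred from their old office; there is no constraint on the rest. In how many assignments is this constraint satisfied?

33022080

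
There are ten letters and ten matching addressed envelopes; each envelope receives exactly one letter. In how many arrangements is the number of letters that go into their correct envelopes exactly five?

11088

Choose which 5 of the 10 are fixed: C(10,5) = 252.
The remaining 5 must be deranged: !5 = 44.
Total: 252 × 44 = 11088.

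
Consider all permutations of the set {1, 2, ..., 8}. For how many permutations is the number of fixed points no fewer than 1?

Sum C(8,i)·!(8-i) for i = 1..8:
  i=1: C(8,1)·!7 = 8·1854 = 14832
  i=2: C(8,2)·!6 = 28·265 = 7420
  i=3: C(8,3)·!5 = 56·44 = 2464
  i=4: C(8,4)·!4 = 70·9 = 630
  i=5: C(8,5)·!3 = 56·2 = 112
  i=6: C(8,6)·!2 = 28·1 = 28
  i=7: C(8,7)·!1 = 8·0 = 0
  i=8: C(8,8)·!0 = 1·1 = 1
Total = 25487.

25487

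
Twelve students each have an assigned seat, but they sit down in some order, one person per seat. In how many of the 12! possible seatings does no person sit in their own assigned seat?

176214841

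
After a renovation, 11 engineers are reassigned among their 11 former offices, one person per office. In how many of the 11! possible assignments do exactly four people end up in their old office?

611820

Choose which 4 of the 11 are fixed: C(11,4) = 330.
The other 7 form a derangement: !7 = 1854.
Total: 330 × 1854 = 611820.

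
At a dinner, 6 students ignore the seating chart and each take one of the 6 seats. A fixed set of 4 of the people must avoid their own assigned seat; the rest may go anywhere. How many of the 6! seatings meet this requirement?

Inclusion-exclusion on the 4 forbidden self-matches:
Σ_{j=0}^{4} (-1)^j C(4,j)(6-j)!
= C(4,0)·6! - C(4,1)·5! + C(4,2)·4! - C(4,3)·3! + C(4,4)·2!
= 720 - 480 + 144 - 24 + 2
= 362

362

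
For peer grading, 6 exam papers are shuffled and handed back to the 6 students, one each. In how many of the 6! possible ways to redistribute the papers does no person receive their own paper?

!6 is the nearest integer to 6!/e.
6! = 720, and 720/e ≈ 264.87, so !6 = 265.

265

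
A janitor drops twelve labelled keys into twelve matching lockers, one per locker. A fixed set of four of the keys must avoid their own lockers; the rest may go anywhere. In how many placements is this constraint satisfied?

Inclusion-exclusion on the 4 forbidden self-matches:
Σ_{j=0}^{4} (-1)^j C(4,j)(12-j)!
= C(4,0)·12! - C(4,1)·11! + C(4,2)·10! - C(4,3)·9! + C(4,4)·8!
= 479001600 - 159667200 + 21772800 - 1451520 + 40320
= 339696000

339696000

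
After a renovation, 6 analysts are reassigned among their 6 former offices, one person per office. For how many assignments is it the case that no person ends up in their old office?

265

By inclusion-exclusion, !6 = Σ (-1)^k · 6!/k! for k=0..6
= 6! - 6!/1! + 6!/2! - 6!/3! + 6!/4! - 6!/5! + 6!/6!
= 720 - 720 + 360 - 120 + 30 - 6 + 1
= 265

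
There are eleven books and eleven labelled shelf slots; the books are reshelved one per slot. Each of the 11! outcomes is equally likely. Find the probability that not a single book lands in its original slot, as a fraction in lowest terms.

1468457/3991680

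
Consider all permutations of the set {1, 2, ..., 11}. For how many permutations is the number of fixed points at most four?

39770686

Sum C(11,i)·!(11-i) for i = 0..4:
  i=0: C(11,0)·!11 = 1·14684570 = 14684570
  i=1: C(11,1)·!10 = 11·1334961 = 14684571
  i=2: C(11,2)·!9 = 55·133496 = 7342280
  i=3: C(11,3)·!8 = 165·14833 = 2447445
  i=4: C(11,4)·!7 = 330·1854 = 611820
Total = 39770686.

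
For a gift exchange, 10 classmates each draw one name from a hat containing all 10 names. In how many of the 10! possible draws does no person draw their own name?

1334961

!10 is the nearest integer to 10!/e.
10! = 3628800, and 3628800/e ≈ 1334960.92, so !10 = 1334961.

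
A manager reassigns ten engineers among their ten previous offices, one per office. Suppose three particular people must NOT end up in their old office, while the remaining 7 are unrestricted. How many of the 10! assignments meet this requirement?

2656080

Let A_j be the event that the j-th constrained one is fixed. By inclusion-exclusion over the 3 events:
Σ_{j=0}^{3} (-1)^j C(3,j)(10-j)!
= C(3,0)·10! - C(3,1)·9! + C(3,2)·8! - C(3,3)·7!
= 3628800 - 1088640 + 120960 - 5040
= 2656080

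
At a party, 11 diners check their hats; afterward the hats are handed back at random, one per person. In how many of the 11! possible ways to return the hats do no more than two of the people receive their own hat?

36711421

# with exactly i fixed is C(11,i)·!(11-i); sum over i=0..2:
  i=0: C(11,0)·!11 = 1·14684570 = 14684570
  i=1: C(11,1)·!10 = 11·1334961 = 14684571
  i=2: C(11,2)·!9 = 55·133496 = 7342280
Total = 36711421.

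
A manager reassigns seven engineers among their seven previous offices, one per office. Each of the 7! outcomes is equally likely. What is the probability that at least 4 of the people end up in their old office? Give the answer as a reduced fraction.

23/1260

Favorable outcomes: Σ_{i≥4} C(7,i)·!(7-i) = 35·2 + 21·1 + 7·0 + 1·1 = 92.
Total outcomes: 7! = 5040.
Probability = 92/5040 = 23/1260.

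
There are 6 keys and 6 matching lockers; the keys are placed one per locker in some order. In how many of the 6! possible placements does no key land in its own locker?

265

Use !n = (n-1)(!(n-1) + !(n-2)).
!6 = 5·(44 + 9) = 5·53 = 265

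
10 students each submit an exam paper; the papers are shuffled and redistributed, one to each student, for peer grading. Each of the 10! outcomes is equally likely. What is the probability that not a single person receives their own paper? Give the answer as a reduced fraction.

Favorable outcomes: !10 = 1334961.
Total outcomes: 10! = 3628800.
Probability = 1334961/3628800 = 16481/44800.

16481/44800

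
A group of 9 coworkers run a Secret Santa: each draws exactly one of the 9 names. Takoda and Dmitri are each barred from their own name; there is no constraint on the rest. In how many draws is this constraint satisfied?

287280

Inclusion-exclusion on the 2 forbidden self-matches:
Σ_{j=0}^{2} (-1)^j C(2,j)(9-j)!
= C(2,0)·9! - C(2,1)·8! + C(2,2)·7!
= 362880 - 80640 + 5040
= 287280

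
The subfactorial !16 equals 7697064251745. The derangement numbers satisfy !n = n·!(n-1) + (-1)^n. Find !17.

130850092279664

!17 = 17·7697064251745 - 1 = 130850092279664.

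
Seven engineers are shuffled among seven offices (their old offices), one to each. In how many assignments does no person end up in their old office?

1854

Recurrence: !7 = 6·(!6 + !5).
!7 = 6·(265 + 44) = 6·309 = 1854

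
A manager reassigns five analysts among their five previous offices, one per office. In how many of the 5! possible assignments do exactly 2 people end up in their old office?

Pick the 2 fixed positions: C(5,2) = 10 ways.
The other 3 form a derangement: !3 = 2.
Total: 10 × 2 = 20.

20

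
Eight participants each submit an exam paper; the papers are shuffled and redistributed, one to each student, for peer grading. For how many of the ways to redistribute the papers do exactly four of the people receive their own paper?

Choose which 4 of the 8 are fixed: C(8,4) = 70.
The other 4 form a derangement: !4 = 9.
Total: 70 × 9 = 630.

630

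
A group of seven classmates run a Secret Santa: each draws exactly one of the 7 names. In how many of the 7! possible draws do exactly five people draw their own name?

Pick the 5 fixed positions: C(7,5) = 21 ways.
The remaining 2 must be deranged: !2 = 1.
Total: 21 × 1 = 21.

21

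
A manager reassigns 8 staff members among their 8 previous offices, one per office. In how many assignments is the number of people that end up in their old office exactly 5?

112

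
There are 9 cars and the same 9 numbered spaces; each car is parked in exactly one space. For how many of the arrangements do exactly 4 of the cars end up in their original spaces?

5544

Choose which 4 of the 9 are fixed: C(9,4) = 126.
The remaining 5 must be deranged: !5 = 44.
Total: 126 × 44 = 5544.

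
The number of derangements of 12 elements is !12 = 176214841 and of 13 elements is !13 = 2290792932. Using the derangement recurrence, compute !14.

32071101049

!14 = (14-1)·(!13 + !12) = 13·(2290792932 + 176214841) = 13·2467007773 = 32071101049.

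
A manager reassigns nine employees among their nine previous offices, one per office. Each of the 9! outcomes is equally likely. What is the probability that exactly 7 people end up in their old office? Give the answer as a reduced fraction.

Favorable outcomes: C(9,7)·!2 = 36·1 = 36.
Total outcomes: 9! = 362880.
Probability = 36/362880 = 1/10080.

1/10080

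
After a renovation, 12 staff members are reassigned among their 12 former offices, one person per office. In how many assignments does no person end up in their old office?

176214841

By inclusion-exclusion, !12 = Σ (-1)^k · 12!/k! for k=0..12
= 12! - 12!/1! + 12!/2! - 12!/3! + 12!/4! - 12!/5! + 12!/6! - 12!/7! + 12!/8! - 12!/9! + 12!/10! - 12!/11! + 12!/12!
= 479001600 - 479001600 + 239500800 - 79833600 + 19958400 - 3991680 + 665280 - 95040 + 11880 - 1320 + 132 - 12 + 1
= 176214841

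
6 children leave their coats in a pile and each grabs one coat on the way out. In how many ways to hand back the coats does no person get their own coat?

265

!6 = 6! · Σ_{k=0}^{6} (-1)^k/k!
= 6! - 6!/1! + 6!/2! - 6!/3! + 6!/4! - 6!/5! + 6!/6!
= 720 - 720 + 360 - 120 + 30 - 6 + 1
= 265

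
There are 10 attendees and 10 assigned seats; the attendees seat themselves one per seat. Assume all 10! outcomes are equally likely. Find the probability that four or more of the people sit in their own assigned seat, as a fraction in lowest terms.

Favorable outcomes: Σ_{i≥4} C(10,i)·!(10-i) = 210·265 + 252·44 + 210·9 + 120·2 + 45·1 + 10·0 + 1·1 = 68914.
Total outcomes: 10! = 3628800.
Probability = 68914/3628800 = 34457/1814400.

34457/1814400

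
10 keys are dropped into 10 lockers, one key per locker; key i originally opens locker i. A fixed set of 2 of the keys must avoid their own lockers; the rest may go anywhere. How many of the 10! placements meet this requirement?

Inclusion-exclusion on the 2 forbidden self-matches:
Σ_{j=0}^{2} (-1)^j C(2,j)(10-j)!
= C(2,0)·10! - C(2,1)·9! + C(2,2)·8!
= 3628800 - 725760 + 40320
= 2943360

2943360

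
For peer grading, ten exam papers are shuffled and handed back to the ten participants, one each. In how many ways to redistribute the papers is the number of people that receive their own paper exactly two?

Choose which 2 of the 10 are fixed: C(10,2) = 45.
The other 8 form a derangement: !8 = 14833.
Total: 45 × 14833 = 667485.

667485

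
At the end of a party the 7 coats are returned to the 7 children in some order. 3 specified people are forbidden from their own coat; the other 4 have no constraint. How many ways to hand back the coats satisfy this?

3216

Inclusion-exclusion on the 3 forbidden self-matches:
Σ_{j=0}^{3} (-1)^j C(3,j)(7-j)!
= C(3,0)·7! - C(3,1)·6! + C(3,2)·5! - C(3,3)·4!
= 5040 - 2160 + 360 - 24
= 3216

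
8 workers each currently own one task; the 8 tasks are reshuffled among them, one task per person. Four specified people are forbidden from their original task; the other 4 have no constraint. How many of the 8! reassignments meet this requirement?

Let A_j be the event that the j-th constrained one is fixed. By inclusion-exclusion over the 4 events:
Σ_{j=0}^{4} (-1)^j C(4,j)(8-j)!
= C(4,0)·8! - C(4,1)·7! + C(4,2)·6! - C(4,3)·5! + C(4,4)·4!
= 40320 - 20160 + 4320 - 480 + 24
= 24024

24024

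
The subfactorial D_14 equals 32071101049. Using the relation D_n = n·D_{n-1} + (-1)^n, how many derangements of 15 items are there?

481066515734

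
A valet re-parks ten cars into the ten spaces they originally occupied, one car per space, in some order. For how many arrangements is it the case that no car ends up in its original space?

!10 = 10! · Σ_{k=0}^{10} (-1)^k/k!
= 10! - 10!/1! + 10!/2! - 10!/3! + 10!/4! - 10!/5! + 10!/6! - 10!/7! + 10!/8! - 10!/9! + 10!/10!
= 3628800 - 3628800 + 1814400 - 604800 + 151200 - 30240 + 5040 - 720 + 90 - 10 + 1
= 1334961

1334961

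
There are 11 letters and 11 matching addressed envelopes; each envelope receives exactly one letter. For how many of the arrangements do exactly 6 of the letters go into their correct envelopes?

20328

Choose which 6 of the 11 are fixed: C(11,6) = 462.
The other 5 form a derangement: !5 = 44.
Total: 462 × 44 = 20328.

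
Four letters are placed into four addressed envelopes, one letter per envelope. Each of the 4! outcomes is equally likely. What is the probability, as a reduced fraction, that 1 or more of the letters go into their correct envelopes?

Favorable outcomes: Σ_{i≥1} C(4,i)·!(4-i) = 4·2 + 6·1 + 4·0 + 1·1 = 15.
Total outcomes: 4! = 24.
Probability = 15/24 = 5/8.

5/8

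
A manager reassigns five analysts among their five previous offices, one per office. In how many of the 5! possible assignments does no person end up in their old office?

44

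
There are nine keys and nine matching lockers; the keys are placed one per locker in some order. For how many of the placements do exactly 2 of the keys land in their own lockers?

66744

Choose which 2 of the 9 are fixed: C(9,2) = 36.
The remaining 7 must be deranged: !7 = 1854.
Total: 36 × 1854 = 66744.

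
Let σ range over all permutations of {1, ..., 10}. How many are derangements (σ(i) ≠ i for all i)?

1334961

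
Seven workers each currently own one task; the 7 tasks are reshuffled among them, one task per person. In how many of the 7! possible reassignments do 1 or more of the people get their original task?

# with exactly i fixed is C(7,i)·!(7-i); sum over i=1..7:
  i=1: C(7,1)·!6 = 7·265 = 1855
  i=2: C(7,2)·!5 = 21·44 = 924
  i=3: C(7,3)·!4 = 35·9 = 315
  i=4: C(7,4)·!3 = 35·2 = 70
  i=5: C(7,5)·!2 = 21·1 = 21
  i=6: C(7,6)·!1 = 7·0 = 0
  i=7: C(7,7)·!0 = 1·1 = 1
Total = 3186.

3186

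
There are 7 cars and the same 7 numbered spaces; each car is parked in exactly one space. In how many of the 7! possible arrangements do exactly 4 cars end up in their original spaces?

70

Choose which 4 of the 7 are fixed: C(7,4) = 35.
The other 3 form a derangement: !3 = 2.
Total: 35 × 2 = 70.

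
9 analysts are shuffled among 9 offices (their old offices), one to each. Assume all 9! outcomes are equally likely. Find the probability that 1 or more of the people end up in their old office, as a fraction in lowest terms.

28673/45360

Favorable outcomes: Σ_{i≥1} C(9,i)·!(9-i) = 9·14833 + 36·1854 + 84·265 + 126·44 + 126·9 + 84·2 + 36·1 + 9·0 + 1·1 = 229384.
Total outcomes: 9! = 362880.
Probability = 229384/362880 = 28673/45360.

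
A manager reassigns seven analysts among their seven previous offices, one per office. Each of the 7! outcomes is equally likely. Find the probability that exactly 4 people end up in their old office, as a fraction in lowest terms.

1/72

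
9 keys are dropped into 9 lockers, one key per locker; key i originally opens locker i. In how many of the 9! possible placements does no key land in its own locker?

The number of derangements of 9 is !9 = Σ_{k=0}^{9} (-1)^k·9!/k!
= 9! - 9!/1! + 9!/2! - 9!/3! + 9!/4! - 9!/5! + 9!/6! - 9!/7! + 9!/8! - 9!/9!
= 362880 - 362880 + 181440 - 60480 + 15120 - 3024 + 504 - 72 + 9 - 1
= 133496

133496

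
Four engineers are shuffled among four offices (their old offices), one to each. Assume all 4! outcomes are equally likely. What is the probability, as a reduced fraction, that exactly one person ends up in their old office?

1/3

Favorable outcomes: C(4,1)·!3 = 4·2 = 8.
Total outcomes: 4! = 24.
Probability = 8/24 = 1/3.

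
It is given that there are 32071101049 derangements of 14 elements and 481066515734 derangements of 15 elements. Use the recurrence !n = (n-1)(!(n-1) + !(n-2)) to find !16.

7697064251745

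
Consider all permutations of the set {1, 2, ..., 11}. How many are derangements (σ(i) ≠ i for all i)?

14684570

!11 is the nearest integer to 11!/e.
11! = 39916800, and 39916800/e ≈ 14684570.08, so !11 = 14684570.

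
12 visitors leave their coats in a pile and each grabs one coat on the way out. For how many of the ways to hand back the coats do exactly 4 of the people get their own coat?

7342335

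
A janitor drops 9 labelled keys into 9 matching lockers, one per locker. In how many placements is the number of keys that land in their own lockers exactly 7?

36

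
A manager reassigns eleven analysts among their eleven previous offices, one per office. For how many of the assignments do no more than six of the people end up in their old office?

Sum C(11,i)·!(11-i) for i = 0..6:
  i=0: C(11,0)·!11 = 1·14684570 = 14684570
  i=1: C(11,1)·!10 = 11·1334961 = 14684571
  i=2: C(11,2)·!9 = 55·133496 = 7342280
  i=3: C(11,3)·!8 = 165·14833 = 2447445
  i=4: C(11,4)·!7 = 330·1854 = 611820
  i=5: C(11,5)·!6 = 462·265 = 122430
  i=6: C(11,6)·!5 = 462·44 = 20328
Total = 39913444.

39913444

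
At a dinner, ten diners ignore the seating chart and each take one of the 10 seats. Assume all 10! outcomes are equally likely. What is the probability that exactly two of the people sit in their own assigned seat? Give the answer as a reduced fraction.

Favorable outcomes: C(10,2)·!8 = 45·14833 = 667485.
Total outcomes: 10! = 3628800.
Probability = 667485/3628800 = 2119/11520.

2119/11520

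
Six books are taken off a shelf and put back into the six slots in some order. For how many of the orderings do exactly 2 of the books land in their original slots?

135

Pick the 2 fixed positions: C(6,2) = 15 ways.
The remaining 4 must be deranged: !4 = 9.
Total: 15 × 9 = 135.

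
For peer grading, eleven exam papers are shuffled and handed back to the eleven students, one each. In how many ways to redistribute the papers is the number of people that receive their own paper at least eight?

386

# with exactly i fixed is C(11,i)·!(11-i); sum over i=8..11:
  i=8: C(11,8)·!3 = 165·2 = 330
  i=9: C(11,9)·!2 = 55·1 = 55
  i=10: C(11,10)·!1 = 11·0 = 0
  i=11: C(11,11)·!0 = 1·1 = 1
Total = 386.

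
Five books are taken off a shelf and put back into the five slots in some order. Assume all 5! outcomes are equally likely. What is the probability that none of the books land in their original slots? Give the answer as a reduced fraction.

11/30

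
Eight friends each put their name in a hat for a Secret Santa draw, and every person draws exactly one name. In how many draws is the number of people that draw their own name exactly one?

14832

Pick the single fixed position: C(8,1) = 8 ways.
The other 7 form a derangement: !7 = 1854.
Total: 8 × 1854 = 14832.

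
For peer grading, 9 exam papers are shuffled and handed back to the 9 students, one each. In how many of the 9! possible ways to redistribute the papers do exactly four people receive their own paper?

5544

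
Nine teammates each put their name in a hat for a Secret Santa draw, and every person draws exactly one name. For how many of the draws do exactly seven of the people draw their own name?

Choose which 7 of the 9 are fixed: C(9,7) = 36.
The remaining 2 must be deranged: !2 = 1.
Total: 36 × 1 = 36.

36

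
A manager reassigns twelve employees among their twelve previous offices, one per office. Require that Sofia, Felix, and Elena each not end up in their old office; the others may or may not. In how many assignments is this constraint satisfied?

369774720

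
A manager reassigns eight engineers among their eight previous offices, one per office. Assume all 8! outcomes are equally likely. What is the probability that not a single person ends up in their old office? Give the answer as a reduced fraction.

2119/5760

Favorable outcomes: !8 = 14833.
Total outcomes: 8! = 40320.
Probability = 14833/40320 = 2119/5760.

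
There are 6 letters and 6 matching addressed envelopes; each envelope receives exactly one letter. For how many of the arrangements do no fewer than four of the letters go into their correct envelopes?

# with exactly i fixed is C(6,i)·!(6-i); sum over i=4..6:
  i=4: C(6,4)·!2 = 15·1 = 15
  i=5: C(6,5)·!1 = 6·0 = 0
  i=6: C(6,6)·!0 = 1·1 = 1
Total = 16.

16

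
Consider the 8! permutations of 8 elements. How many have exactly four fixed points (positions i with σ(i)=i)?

630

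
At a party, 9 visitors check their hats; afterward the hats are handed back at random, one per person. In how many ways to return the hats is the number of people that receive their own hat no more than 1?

# with exactly i fixed is C(9,i)·!(9-i); sum over i=0..1:
  i=0: C(9,0)·!9 = 1·133496 = 133496
  i=1: C(9,1)·!8 = 9·14833 = 133497
Total = 266993.

266993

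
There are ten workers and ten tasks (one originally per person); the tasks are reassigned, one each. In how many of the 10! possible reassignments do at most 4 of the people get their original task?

3615536

Sum C(10,i)·!(10-i) for i = 0..4:
  i=0: C(10,0)·!10 = 1·1334961 = 1334961
  i=1: C(10,1)·!9 = 10·133496 = 1334960
  i=2: C(10,2)·!8 = 45·14833 = 667485
  i=3: C(10,3)·!7 = 120·1854 = 222480
  i=4: C(10,4)·!6 = 210·265 = 55650
Total = 3615536.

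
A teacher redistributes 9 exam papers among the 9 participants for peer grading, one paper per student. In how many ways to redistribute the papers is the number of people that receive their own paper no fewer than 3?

29143

# with exactly i fixed is C(9,i)·!(9-i); sum over i=3..9:
  i=3: C(9,3)·!6 = 84·265 = 22260
  i=4: C(9,4)·!5 = 126·44 = 5544
  i=5: C(9,5)·!4 = 126·9 = 1134
  i=6: C(9,6)·!3 = 84·2 = 168
  i=7: C(9,7)·!2 = 36·1 = 36
  i=8: C(9,8)·!1 = 9·0 = 0
  i=9: C(9,9)·!0 = 1·1 = 1
Total = 29143.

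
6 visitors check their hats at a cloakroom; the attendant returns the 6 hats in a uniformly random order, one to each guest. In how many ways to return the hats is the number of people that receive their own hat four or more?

16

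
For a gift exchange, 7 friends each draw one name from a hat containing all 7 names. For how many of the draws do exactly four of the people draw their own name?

70

Choose which 4 of the 7 are fixed: C(7,4) = 35.
The remaining 3 must be deranged: !3 = 2.
Total: 35 × 2 = 70.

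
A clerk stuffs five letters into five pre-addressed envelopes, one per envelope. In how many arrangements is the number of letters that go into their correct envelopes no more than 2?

Sum C(5,i)·!(5-i) for i = 0..2:
  i=0: C(5,0)·!5 = 1·44 = 44
  i=1: C(5,1)·!4 = 5·9 = 45
  i=2: C(5,2)·!3 = 10·2 = 20
Total = 109.

109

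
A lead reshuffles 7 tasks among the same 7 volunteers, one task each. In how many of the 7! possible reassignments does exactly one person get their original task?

1855

Pick the single fixed position: C(7,1) = 7 ways.
The remaining 6 must be deranged: !6 = 265.
Total: 7 × 265 = 1855.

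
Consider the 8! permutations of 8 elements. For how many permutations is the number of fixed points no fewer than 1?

25487

Sum C(8,i)·!(8-i) for i = 1..8:
  i=1: C(8,1)·!7 = 8·1854 = 14832
  i=2: C(8,2)·!6 = 28·265 = 7420
  i=3: C(8,3)·!5 = 56·44 = 2464
  i=4: C(8,4)·!4 = 70·9 = 630
  i=5: C(8,5)·!3 = 56·2 = 112
  i=6: C(8,6)·!2 = 28·1 = 28
  i=7: C(8,7)·!1 = 8·0 = 0
  i=8: C(8,8)·!0 = 1·1 = 1
Total = 25487.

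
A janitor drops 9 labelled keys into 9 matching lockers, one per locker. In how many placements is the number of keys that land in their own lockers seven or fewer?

362879

Sum C(9,i)·!(9-i) for i = 0..7:
  i=0: C(9,0)·!9 = 1·133496 = 133496
  i=1: C(9,1)·!8 = 9·14833 = 133497
  i=2: C(9,2)·!7 = 36·1854 = 66744
  i=3: C(9,3)·!6 = 84·265 = 22260
  i=4: C(9,4)·!5 = 126·44 = 5544
  i=5: C(9,5)·!4 = 126·9 = 1134
  i=6: C(9,6)·!3 = 84·2 = 168
  i=7: C(9,7)·!2 = 36·1 = 36
Total = 362879.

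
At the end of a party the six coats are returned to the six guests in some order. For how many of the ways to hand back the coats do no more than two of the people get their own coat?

Sum C(6,i)·!(6-i) for i = 0..2:
  i=0: C(6,0)·!6 = 1·265 = 265
  i=1: C(6,1)·!5 = 6·44 = 264
  i=2: C(6,2)·!4 = 15·9 = 135
Total = 664.

664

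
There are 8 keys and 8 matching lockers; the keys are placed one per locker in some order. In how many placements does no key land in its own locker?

14833

!8 is the nearest integer to 8!/e.
8! = 40320, and 40320/e ≈ 14832.90, so !8 = 14833.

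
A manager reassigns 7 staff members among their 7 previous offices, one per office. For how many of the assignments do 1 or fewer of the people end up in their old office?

# with exactly i fixed is C(7,i)·!(7-i); sum over i=0..1:
  i=0: C(7,0)·!7 = 1·1854 = 1854
  i=1: C(7,1)·!6 = 7·265 = 1855
Total = 3709.

3709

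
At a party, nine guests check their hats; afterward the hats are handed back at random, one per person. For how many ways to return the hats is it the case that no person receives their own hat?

133496

!9 is the nearest integer to 9!/e.
9! = 362880, and 362880/e ≈ 133496.09, so !9 = 133496.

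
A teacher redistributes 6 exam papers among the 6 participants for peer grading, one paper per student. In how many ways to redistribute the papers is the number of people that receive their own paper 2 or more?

191

Sum C(6,i)·!(6-i) for i = 2..6:
  i=2: C(6,2)·!4 = 15·9 = 135
  i=3: C(6,3)·!3 = 20·2 = 40
  i=4: C(6,4)·!2 = 15·1 = 15
  i=5: C(6,5)·!1 = 6·0 = 0
  i=6: C(6,6)·!0 = 1·1 = 1
Total = 191.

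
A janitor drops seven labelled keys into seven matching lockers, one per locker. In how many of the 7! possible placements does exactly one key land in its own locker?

Pick the single fixed position: C(7,1) = 7 ways.
The remaining 6 must be deranged: !6 = 265.
Total: 7 × 265 = 1855.

1855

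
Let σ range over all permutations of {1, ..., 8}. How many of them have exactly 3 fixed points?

2464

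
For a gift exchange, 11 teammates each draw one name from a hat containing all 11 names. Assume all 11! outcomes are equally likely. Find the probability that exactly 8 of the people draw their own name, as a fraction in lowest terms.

Favorable outcomes: C(11,8)·!3 = 165·2 = 330.
Total outcomes: 11! = 39916800.
Probability = 330/39916800 = 1/120960.

1/120960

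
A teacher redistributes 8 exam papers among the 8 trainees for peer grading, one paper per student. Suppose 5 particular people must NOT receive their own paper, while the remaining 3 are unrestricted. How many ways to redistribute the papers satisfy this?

21234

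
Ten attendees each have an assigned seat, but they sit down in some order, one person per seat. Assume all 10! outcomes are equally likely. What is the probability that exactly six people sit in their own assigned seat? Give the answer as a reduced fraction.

Favorable outcomes: C(10,6)·!4 = 210·9 = 1890.
Total outcomes: 10! = 3628800.
Probability = 1890/3628800 = 1/1920.

1/1920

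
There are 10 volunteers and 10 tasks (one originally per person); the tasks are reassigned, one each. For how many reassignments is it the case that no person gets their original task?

1334961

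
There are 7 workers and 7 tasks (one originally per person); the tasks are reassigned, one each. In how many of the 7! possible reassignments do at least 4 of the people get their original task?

Sum C(7,i)·!(7-i) for i = 4..7:
  i=4: C(7,4)·!3 = 35·2 = 70
  i=5: C(7,5)·!2 = 21·1 = 21
  i=6: C(7,6)·!1 = 7·0 = 0
  i=7: C(7,7)·!0 = 1·1 = 1
Total = 92.

92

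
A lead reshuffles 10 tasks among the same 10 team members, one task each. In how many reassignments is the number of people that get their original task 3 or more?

291394

Sum C(10,i)·!(10-i) for i = 3..10:
  i=3: C(10,3)·!7 = 120·1854 = 222480
  i=4: C(10,4)·!6 = 210·265 = 55650
  i=5: C(10,5)·!5 = 252·44 = 11088
  i=6: C(10,6)·!4 = 210·9 = 1890
  i=7: C(10,7)·!3 = 120·2 = 240
  i=8: C(10,8)·!2 = 45·1 = 45
  i=9: C(10,9)·!1 = 10·0 = 0
  i=10: C(10,10)·!0 = 1·1 = 1
Total = 291394.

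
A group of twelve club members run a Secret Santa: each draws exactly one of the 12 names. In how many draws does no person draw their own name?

Use !n = (n-1)(!(n-1) + !(n-2)).
!12 = 11·(14684570 + 1334961) = 11·16019531 = 176214841

176214841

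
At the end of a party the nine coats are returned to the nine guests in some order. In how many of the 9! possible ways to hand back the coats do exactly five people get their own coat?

Choose which 5 of the 9 are fixed: C(9,5) = 126.
The remaining 4 must be deranged: !4 = 9.
Total: 126 × 9 = 1134.

1134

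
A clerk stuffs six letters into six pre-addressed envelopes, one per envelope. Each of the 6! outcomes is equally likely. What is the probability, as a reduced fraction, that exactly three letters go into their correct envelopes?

Favorable outcomes: C(6,3)·!3 = 20·2 = 40.
Total outcomes: 6! = 720.
Probability = 40/720 = 1/18.

1/18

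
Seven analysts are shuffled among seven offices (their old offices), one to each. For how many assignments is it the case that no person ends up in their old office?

1854

The subfactorial !7 = [7!/e] (nearest integer).
7! = 5040, and 5040/e ≈ 1854.11, so !7 = 1854.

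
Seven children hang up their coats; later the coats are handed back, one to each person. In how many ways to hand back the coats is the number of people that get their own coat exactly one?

1855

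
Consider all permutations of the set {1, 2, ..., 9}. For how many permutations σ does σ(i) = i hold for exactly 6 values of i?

168

Pick the 6 fixed positions: C(9,6) = 84 ways.
The remaining 3 must be deranged: !3 = 2.
Total: 84 × 2 = 168.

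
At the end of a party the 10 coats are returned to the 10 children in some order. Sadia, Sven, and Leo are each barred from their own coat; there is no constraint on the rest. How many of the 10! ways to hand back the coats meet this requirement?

2656080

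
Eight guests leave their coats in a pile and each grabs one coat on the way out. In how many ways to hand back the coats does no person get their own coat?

By inclusion-exclusion, !8 = Σ (-1)^k · 8!/k! for k=0..8
= 8! - 8!/1! + 8!/2! - 8!/3! + 8!/4! - 8!/5! + 8!/6! - 8!/7! + 8!/8!
= 40320 - 40320 + 20160 - 6720 + 1680 - 336 + 56 - 8 + 1
= 14833

14833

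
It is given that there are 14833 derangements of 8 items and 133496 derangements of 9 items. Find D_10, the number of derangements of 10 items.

1334961

D_10 = (10-1)·(D_9 + D_8) = 9·(133496 + 14833) = 9·148329 = 1334961.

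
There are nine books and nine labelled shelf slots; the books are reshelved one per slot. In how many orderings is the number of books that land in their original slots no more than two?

Sum C(9,i)·!(9-i) for i = 0..2:
  i=0: C(9,0)·!9 = 1·133496 = 133496
  i=1: C(9,1)·!8 = 9·14833 = 133497
  i=2: C(9,2)·!7 = 36·1854 = 66744
Total = 333737.

333737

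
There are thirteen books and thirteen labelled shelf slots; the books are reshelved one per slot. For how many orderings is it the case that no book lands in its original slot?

2290792932

By inclusion-exclusion, !13 = Σ (-1)^k · 13!/k! for k=0..13
= 13! - 13!/1! + 13!/2! - 13!/3! + 13!/4! - 13!/5! + 13!/6! - 13!/7! + 13!/8! - 13!/9! + 13!/10! - 13!/11! + 13!/12! - 13!/13!
= 6227020800 - 6227020800 + 3113510400 - 1037836800 + 259459200 - 51891840 + 8648640 - 1235520 + 154440 - 17160 + 1716 - 156 + 13 - 1
= 2290792932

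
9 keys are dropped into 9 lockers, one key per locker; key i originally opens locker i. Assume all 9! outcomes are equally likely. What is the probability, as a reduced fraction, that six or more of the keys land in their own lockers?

41/72576

Favorable outcomes: Σ_{i≥6} C(9,i)·!(9-i) = 84·2 + 36·1 + 9·0 + 1·1 = 205.
Total outcomes: 9! = 362880.
Probability = 205/362880 = 41/72576.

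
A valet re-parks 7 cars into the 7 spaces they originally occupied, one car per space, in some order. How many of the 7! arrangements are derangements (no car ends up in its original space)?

1854

!7 is the nearest integer to 7!/e.
7! = 5040, and 5040/e ≈ 1854.11, so !7 = 1854.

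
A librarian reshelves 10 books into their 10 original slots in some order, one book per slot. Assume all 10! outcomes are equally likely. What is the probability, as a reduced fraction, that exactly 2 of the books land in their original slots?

2119/11520

Favorable outcomes: C(10,2)·!8 = 45·14833 = 667485.
Total outcomes: 10! = 3628800.
Probability = 667485/3628800 = 2119/11520.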